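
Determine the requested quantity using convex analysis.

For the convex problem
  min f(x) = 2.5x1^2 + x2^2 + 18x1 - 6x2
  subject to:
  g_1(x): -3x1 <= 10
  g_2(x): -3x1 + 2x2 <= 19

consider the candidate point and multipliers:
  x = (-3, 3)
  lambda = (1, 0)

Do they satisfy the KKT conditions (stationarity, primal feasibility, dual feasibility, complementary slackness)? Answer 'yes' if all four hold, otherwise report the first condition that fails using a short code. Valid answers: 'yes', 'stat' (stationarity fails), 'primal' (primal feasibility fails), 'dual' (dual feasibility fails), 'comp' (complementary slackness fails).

Gradient of f: grad f(x) = Q x + c = (3, 0)
Constraint values g_i(x) = a_i^T x - b_i:
  g_1((-3, 3)) = -1
  g_2((-3, 3)) = -4
Stationarity residual: grad f(x) + sum_i lambda_i a_i = (0, 0)
  -> stationarity OK
Primal feasibility (all g_i <= 0): OK
Dual feasibility (all lambda_i >= 0): OK
Complementary slackness (lambda_i * g_i(x) = 0 for all i): FAILS

Verdict: the first failing condition is complementary_slackness -> comp.

comp


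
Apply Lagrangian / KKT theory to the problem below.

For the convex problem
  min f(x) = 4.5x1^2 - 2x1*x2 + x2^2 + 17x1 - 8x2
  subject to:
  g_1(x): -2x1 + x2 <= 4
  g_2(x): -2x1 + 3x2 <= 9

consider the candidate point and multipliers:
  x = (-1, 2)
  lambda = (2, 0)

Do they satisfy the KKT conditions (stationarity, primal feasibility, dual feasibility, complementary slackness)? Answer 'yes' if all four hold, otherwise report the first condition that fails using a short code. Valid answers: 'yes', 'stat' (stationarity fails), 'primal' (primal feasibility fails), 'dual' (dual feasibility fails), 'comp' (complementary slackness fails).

Gradient of f: grad f(x) = Q x + c = (4, -2)
Constraint values g_i(x) = a_i^T x - b_i:
  g_1((-1, 2)) = 0
  g_2((-1, 2)) = -1
Stationarity residual: grad f(x) + sum_i lambda_i a_i = (0, 0)
  -> stationarity OK
Primal feasibility (all g_i <= 0): OK
Dual feasibility (all lambda_i >= 0): OK
Complementary slackness (lambda_i * g_i(x) = 0 for all i): OK

Verdict: yes, KKT holds.

yes


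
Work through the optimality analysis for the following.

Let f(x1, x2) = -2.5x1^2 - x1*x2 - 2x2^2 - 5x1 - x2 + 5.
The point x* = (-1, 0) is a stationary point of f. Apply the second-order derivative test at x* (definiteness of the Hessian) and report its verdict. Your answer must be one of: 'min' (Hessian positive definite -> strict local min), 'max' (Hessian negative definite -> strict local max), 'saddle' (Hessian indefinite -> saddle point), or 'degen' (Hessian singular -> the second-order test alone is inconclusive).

Compute the Hessian H = grad^2 f:
  H = [[-5, -1], [-1, -4]]
Verify stationarity: grad f(x*) = H x* + g = (0, 0).
Eigenvalues of H: -5.618, -3.382.
Both eigenvalues < 0, so H is negative definite -> x* is a strict local max.

max


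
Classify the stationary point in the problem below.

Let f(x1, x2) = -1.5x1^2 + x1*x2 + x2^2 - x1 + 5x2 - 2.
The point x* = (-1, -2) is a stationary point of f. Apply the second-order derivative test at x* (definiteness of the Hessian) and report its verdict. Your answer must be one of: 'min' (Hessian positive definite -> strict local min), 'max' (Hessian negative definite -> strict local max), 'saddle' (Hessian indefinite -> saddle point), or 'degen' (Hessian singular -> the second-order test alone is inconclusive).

Compute the Hessian H = grad^2 f:
  H = [[-3, 1], [1, 2]]
Verify stationarity: grad f(x*) = H x* + g = (0, 0).
Eigenvalues of H: -3.1926, 2.1926.
Eigenvalues have mixed signs, so H is indefinite -> x* is a saddle point.

saddle


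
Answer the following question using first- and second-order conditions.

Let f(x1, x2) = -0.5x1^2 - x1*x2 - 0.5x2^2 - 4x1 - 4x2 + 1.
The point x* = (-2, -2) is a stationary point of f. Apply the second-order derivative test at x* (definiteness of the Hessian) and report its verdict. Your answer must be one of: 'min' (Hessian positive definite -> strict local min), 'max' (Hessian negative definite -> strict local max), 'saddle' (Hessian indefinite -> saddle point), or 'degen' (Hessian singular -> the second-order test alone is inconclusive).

Compute the Hessian H = grad^2 f:
  H = [[-1, -1], [-1, -1]]
Verify stationarity: grad f(x*) = H x* + g = (0, 0).
Eigenvalues of H: -2, 0.
H has a zero eigenvalue (singular; negative semidefinite but not definite), so H is neither positive definite, negative definite, nor indefinite. The second-order test alone is inconclusive -> degen.
(Indeed, f is constant along the null direction of H through x*, so x* is not a strict local extremum.)

degen


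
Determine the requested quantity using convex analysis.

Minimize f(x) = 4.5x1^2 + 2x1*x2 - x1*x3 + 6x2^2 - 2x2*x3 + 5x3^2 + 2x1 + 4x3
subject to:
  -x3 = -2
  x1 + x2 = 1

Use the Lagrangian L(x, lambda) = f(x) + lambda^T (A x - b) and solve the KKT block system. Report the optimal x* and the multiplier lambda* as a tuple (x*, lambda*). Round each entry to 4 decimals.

Form the Lagrangian:
  L(x, lambda) = (1/2) x^T Q x + c^T x + lambda^T (A x - b)
Stationarity (grad_x L = 0): Q x + c + A^T lambda = 0.
Primal feasibility: A x = b.

This gives the KKT block system:
  [ Q   A^T ] [ x     ]   [-c ]
  [ A    0  ] [ lambda ] = [ b ]

Solving the linear system:
  x*      = (0.3529, 0.6471, 2)
  lambda* = (22.3529, -4.4706)
  f(x*)   = 28.9412

x* = (0.3529, 0.6471, 2), lambda* = (22.3529, -4.4706)


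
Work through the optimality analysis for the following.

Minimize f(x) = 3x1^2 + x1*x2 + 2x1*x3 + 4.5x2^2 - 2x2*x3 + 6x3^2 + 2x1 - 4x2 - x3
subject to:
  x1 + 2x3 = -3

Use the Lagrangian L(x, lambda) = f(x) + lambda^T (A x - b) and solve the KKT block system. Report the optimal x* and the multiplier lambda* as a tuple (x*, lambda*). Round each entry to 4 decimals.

Form the Lagrangian:
  L(x, lambda) = (1/2) x^T Q x + c^T x + lambda^T (A x - b)
Stationarity (grad_x L = 0): Q x + c + A^T lambda = 0.
Primal feasibility: A x = b.

This gives the KKT block system:
  [ Q   A^T ] [ x     ]   [-c ]
  [ A    0  ] [ lambda ] = [ b ]

Solving the linear system:
  x*      = (-1.3305, 0.4068, -0.8347)
  lambda* = (7.2458)
  f(x*)   = 9.1419

x* = (-1.3305, 0.4068, -0.8347), lambda* = (7.2458)


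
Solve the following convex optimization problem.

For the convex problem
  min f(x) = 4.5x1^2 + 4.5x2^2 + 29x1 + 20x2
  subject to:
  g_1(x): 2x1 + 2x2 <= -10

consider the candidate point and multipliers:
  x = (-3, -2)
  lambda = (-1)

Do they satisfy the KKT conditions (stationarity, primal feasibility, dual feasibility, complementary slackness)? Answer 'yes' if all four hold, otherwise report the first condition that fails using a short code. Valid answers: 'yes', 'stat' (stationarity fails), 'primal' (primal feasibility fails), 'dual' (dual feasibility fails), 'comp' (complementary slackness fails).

Gradient of f: grad f(x) = Q x + c = (2, 2)
Constraint values g_i(x) = a_i^T x - b_i:
  g_1((-3, -2)) = 0
Stationarity residual: grad f(x) + sum_i lambda_i a_i = (0, 0)
  -> stationarity OK
Primal feasibility (all g_i <= 0): OK
Dual feasibility (all lambda_i >= 0): FAILS
Complementary slackness (lambda_i * g_i(x) = 0 for all i): OK

Verdict: the first failing condition is dual_feasibility -> dual.

dual


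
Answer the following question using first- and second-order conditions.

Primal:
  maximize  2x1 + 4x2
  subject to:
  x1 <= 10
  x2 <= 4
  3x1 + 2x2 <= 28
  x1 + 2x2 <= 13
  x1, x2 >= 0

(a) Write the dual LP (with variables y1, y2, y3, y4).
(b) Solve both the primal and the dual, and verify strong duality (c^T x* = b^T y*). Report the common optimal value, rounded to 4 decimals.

The standard primal-dual pair for 'max c^T x s.t. A x <= b, x >= 0' is:
  Dual:  min b^T y  s.t.  A^T y >= c,  y >= 0.

So the dual LP is:
  minimize  10y1 + 4y2 + 28y3 + 13y4
  subject to:
    y1 + 3y3 + y4 >= 2
    y2 + 2y3 + 2y4 >= 4
    y1, y2, y3, y4 >= 0

Solving the primal: x* = (7.5, 2.75).
  primal value c^T x* = 26.
Solving the dual: y* = (0, 0, 0, 2).
  dual value b^T y* = 26.
Strong duality: c^T x* = b^T y*. Confirmed.

26


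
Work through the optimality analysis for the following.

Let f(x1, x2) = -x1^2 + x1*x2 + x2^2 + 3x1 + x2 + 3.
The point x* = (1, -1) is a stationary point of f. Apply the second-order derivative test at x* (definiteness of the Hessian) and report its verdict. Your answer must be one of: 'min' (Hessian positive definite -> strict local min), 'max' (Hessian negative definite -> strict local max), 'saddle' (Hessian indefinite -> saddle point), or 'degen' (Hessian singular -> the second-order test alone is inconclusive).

Compute the Hessian H = grad^2 f:
  H = [[-2, 1], [1, 2]]
Verify stationarity: grad f(x*) = H x* + g = (0, 0).
Eigenvalues of H: -2.2361, 2.2361.
Eigenvalues have mixed signs, so H is indefinite -> x* is a saddle point.

saddle


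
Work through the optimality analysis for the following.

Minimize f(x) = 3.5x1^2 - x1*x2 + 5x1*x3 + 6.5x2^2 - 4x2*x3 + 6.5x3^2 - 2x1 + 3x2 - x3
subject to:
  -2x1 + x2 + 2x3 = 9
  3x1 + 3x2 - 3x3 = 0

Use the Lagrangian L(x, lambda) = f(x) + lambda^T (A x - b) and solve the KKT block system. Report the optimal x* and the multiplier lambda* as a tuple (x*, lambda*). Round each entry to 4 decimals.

Form the Lagrangian:
  L(x, lambda) = (1/2) x^T Q x + c^T x + lambda^T (A x - b)
Stationarity (grad_x L = 0): Q x + c + A^T lambda = 0.
Primal feasibility: A x = b.

This gives the KKT block system:
  [ Q   A^T ] [ x     ]   [-c ]
  [ A    0  ] [ lambda ] = [ b ]

Solving the linear system:
  x*      = (-1.2, 3, 1.8)
  lambda* = (-13.4667, -7.5111)
  f(x*)   = 65.4

x* = (-1.2, 3, 1.8), lambda* = (-13.4667, -7.5111)


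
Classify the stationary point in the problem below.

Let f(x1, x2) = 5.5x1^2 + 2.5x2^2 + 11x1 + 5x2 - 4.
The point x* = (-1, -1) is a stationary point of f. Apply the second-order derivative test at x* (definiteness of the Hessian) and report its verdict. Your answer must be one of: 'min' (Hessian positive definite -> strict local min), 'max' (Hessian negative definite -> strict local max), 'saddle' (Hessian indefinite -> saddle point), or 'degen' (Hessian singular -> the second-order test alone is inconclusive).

Compute the Hessian H = grad^2 f:
  H = [[11, 0], [0, 5]]
Verify stationarity: grad f(x*) = H x* + g = (0, 0).
Eigenvalues of H: 5, 11.
Both eigenvalues > 0, so H is positive definite -> x* is a strict local min.

min


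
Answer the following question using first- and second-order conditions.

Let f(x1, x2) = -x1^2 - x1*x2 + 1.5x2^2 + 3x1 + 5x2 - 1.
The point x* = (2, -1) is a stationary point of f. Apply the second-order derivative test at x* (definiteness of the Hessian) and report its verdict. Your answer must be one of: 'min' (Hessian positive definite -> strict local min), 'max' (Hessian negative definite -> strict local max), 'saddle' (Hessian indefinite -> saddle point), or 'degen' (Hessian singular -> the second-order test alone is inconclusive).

Compute the Hessian H = grad^2 f:
  H = [[-2, -1], [-1, 3]]
Verify stationarity: grad f(x*) = H x* + g = (0, 0).
Eigenvalues of H: -2.1926, 3.1926.
Eigenvalues have mixed signs, so H is indefinite -> x* is a saddle point.

saddle


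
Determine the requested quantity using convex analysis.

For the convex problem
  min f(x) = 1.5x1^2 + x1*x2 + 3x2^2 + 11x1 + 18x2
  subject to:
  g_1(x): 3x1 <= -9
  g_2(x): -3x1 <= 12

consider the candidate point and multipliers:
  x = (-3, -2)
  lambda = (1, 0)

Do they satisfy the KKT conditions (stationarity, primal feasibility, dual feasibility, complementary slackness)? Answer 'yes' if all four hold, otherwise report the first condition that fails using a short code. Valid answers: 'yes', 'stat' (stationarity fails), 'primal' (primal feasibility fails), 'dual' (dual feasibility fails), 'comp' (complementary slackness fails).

Gradient of f: grad f(x) = Q x + c = (0, 3)
Constraint values g_i(x) = a_i^T x - b_i:
  g_1((-3, -2)) = 0
  g_2((-3, -2)) = -3
Stationarity residual: grad f(x) + sum_i lambda_i a_i = (3, 3)
  -> stationarity FAILS
Primal feasibility (all g_i <= 0): OK
Dual feasibility (all lambda_i >= 0): OK
Complementary slackness (lambda_i * g_i(x) = 0 for all i): OK

Verdict: the first failing condition is stationarity -> stat.

stat


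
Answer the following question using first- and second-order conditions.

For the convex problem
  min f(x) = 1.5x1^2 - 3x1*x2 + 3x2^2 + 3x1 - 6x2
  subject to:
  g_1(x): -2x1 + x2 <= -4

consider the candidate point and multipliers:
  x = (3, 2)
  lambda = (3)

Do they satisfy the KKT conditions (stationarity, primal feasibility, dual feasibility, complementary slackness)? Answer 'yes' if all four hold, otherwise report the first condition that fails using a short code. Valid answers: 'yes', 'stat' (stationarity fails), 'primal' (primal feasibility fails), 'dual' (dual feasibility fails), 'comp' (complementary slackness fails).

Gradient of f: grad f(x) = Q x + c = (6, -3)
Constraint values g_i(x) = a_i^T x - b_i:
  g_1((3, 2)) = 0
Stationarity residual: grad f(x) + sum_i lambda_i a_i = (0, 0)
  -> stationarity OK
Primal feasibility (all g_i <= 0): OK
Dual feasibility (all lambda_i >= 0): OK
Complementary slackness (lambda_i * g_i(x) = 0 for all i): OK

Verdict: yes, KKT holds.

yes


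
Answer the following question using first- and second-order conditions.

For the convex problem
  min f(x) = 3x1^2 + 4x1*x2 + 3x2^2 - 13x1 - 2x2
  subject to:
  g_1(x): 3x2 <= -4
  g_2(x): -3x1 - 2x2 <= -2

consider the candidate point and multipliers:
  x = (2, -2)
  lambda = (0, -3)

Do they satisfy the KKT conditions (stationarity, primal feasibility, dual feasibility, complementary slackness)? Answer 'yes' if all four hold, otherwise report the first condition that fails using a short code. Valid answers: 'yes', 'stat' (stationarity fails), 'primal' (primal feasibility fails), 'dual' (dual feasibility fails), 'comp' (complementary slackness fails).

Gradient of f: grad f(x) = Q x + c = (-9, -6)
Constraint values g_i(x) = a_i^T x - b_i:
  g_1((2, -2)) = -2
  g_2((2, -2)) = 0
Stationarity residual: grad f(x) + sum_i lambda_i a_i = (0, 0)
  -> stationarity OK
Primal feasibility (all g_i <= 0): OK
Dual feasibility (all lambda_i >= 0): FAILS
Complementary slackness (lambda_i * g_i(x) = 0 for all i): OK

Verdict: the first failing condition is dual_feasibility -> dual.

dual


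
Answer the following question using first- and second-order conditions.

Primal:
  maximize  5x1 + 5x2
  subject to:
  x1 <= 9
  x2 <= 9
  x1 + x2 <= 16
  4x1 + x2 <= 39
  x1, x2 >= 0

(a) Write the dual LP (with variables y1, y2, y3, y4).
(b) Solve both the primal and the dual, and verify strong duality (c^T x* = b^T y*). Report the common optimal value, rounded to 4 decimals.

The standard primal-dual pair for 'max c^T x s.t. A x <= b, x >= 0' is:
  Dual:  min b^T y  s.t.  A^T y >= c,  y >= 0.

So the dual LP is:
  minimize  9y1 + 9y2 + 16y3 + 39y4
  subject to:
    y1 + y3 + 4y4 >= 5
    y2 + y3 + y4 >= 5
    y1, y2, y3, y4 >= 0

Solving the primal: x* = (7.6667, 8.3333).
  primal value c^T x* = 80.
Solving the dual: y* = (0, 0, 5, 0).
  dual value b^T y* = 80.
Strong duality: c^T x* = b^T y*. Confirmed.

80


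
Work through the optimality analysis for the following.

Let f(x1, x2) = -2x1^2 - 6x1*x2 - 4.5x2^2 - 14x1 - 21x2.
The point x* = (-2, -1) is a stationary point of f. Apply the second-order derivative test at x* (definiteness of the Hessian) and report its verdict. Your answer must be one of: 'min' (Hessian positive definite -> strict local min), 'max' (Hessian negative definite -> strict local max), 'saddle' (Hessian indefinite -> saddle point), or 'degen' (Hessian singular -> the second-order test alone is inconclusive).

Compute the Hessian H = grad^2 f:
  H = [[-4, -6], [-6, -9]]
Verify stationarity: grad f(x*) = H x* + g = (0, 0).
Eigenvalues of H: -13, 0.
H has a zero eigenvalue (singular; negative semidefinite but not definite), so H is neither positive definite, negative definite, nor indefinite. The second-order test alone is inconclusive -> degen.
(Indeed, f is constant along the null direction of H through x*, so x* is not a strict local extremum.)

degen


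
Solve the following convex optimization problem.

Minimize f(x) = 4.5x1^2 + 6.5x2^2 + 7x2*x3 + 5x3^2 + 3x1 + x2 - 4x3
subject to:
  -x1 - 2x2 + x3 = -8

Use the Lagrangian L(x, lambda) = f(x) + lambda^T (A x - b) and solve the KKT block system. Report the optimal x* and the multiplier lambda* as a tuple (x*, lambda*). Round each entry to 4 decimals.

Form the Lagrangian:
  L(x, lambda) = (1/2) x^T Q x + c^T x + lambda^T (A x - b)
Stationarity (grad_x L = 0): Q x + c + A^T lambda = 0.
Primal feasibility: A x = b.

This gives the KKT block system:
  [ Q   A^T ] [ x     ]   [-c ]
  [ A    0  ] [ lambda ] = [ b ]

Solving the linear system:
  x*      = (0.6667, 2.5309, -2.2716)
  lambda* = (9)
  f(x*)   = 42.8086

x* = (0.6667, 2.5309, -2.2716), lambda* = (9)


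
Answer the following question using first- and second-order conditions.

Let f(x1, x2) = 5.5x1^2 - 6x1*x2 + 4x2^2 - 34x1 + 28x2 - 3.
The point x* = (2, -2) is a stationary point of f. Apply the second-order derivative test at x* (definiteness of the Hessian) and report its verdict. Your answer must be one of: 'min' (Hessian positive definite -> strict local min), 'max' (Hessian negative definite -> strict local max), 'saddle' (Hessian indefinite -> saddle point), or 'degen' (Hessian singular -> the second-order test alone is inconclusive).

Compute the Hessian H = grad^2 f:
  H = [[11, -6], [-6, 8]]
Verify stationarity: grad f(x*) = H x* + g = (0, 0).
Eigenvalues of H: 3.3153, 15.6847.
Both eigenvalues > 0, so H is positive definite -> x* is a strict local min.

min


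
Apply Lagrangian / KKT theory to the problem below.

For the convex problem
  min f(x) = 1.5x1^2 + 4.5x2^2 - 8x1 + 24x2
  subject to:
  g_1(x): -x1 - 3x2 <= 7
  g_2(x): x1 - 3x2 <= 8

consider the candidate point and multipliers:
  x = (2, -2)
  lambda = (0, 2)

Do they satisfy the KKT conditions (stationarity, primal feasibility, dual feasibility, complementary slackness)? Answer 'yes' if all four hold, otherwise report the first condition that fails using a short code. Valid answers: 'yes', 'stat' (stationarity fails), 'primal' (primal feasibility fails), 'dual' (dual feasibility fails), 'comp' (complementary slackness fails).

Gradient of f: grad f(x) = Q x + c = (-2, 6)
Constraint values g_i(x) = a_i^T x - b_i:
  g_1((2, -2)) = -3
  g_2((2, -2)) = 0
Stationarity residual: grad f(x) + sum_i lambda_i a_i = (0, 0)
  -> stationarity OK
Primal feasibility (all g_i <= 0): OK
Dual feasibility (all lambda_i >= 0): OK
Complementary slackness (lambda_i * g_i(x) = 0 for all i): OK

Verdict: yes, KKT holds.

yes


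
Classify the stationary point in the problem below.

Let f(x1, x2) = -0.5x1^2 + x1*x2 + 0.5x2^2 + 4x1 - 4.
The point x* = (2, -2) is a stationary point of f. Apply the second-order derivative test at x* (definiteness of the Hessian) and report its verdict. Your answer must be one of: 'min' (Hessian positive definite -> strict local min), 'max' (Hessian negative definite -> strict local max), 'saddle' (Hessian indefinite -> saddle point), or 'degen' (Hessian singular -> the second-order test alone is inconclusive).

Compute the Hessian H = grad^2 f:
  H = [[-1, 1], [1, 1]]
Verify stationarity: grad f(x*) = H x* + g = (0, 0).
Eigenvalues of H: -1.4142, 1.4142.
Eigenvalues have mixed signs, so H is indefinite -> x* is a saddle point.

saddle


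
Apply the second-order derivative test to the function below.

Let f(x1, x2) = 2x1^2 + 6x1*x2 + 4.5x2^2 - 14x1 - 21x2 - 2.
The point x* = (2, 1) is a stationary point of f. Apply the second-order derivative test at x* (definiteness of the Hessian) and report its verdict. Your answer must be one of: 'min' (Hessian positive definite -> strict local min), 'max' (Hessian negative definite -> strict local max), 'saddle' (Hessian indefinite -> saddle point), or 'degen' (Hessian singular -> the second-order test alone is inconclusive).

Compute the Hessian H = grad^2 f:
  H = [[4, 6], [6, 9]]
Verify stationarity: grad f(x*) = H x* + g = (0, 0).
Eigenvalues of H: 0, 13.
H has a zero eigenvalue (singular; positive semidefinite but not definite), so H is neither positive definite, negative definite, nor indefinite. The second-order test alone is inconclusive -> degen.
(Indeed, f is constant along the null direction of H through x*, so x* is not a strict local extremum.)

degen


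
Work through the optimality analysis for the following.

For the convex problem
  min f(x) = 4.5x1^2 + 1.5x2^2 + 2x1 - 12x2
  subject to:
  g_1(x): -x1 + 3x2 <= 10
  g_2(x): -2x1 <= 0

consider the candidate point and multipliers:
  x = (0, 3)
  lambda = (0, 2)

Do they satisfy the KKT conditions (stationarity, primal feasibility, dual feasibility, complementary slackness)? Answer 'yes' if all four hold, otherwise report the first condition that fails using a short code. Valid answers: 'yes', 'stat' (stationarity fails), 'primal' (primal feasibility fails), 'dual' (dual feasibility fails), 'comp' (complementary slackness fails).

Gradient of f: grad f(x) = Q x + c = (2, -3)
Constraint values g_i(x) = a_i^T x - b_i:
  g_1((0, 3)) = -1
  g_2((0, 3)) = 0
Stationarity residual: grad f(x) + sum_i lambda_i a_i = (-2, -3)
  -> stationarity FAILS
Primal feasibility (all g_i <= 0): OK
Dual feasibility (all lambda_i >= 0): OK
Complementary slackness (lambda_i * g_i(x) = 0 for all i): OK

Verdict: the first failing condition is stationarity -> stat.

stat


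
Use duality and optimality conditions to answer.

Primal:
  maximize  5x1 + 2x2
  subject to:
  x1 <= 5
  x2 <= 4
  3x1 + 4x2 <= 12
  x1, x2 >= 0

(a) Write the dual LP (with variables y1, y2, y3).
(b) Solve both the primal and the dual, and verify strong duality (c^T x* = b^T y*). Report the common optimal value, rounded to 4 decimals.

The standard primal-dual pair for 'max c^T x s.t. A x <= b, x >= 0' is:
  Dual:  min b^T y  s.t.  A^T y >= c,  y >= 0.

So the dual LP is:
  minimize  5y1 + 4y2 + 12y3
  subject to:
    y1 + 3y3 >= 5
    y2 + 4y3 >= 2
    y1, y2, y3 >= 0

Solving the primal: x* = (4, 0).
  primal value c^T x* = 20.
Solving the dual: y* = (0, 0, 1.6667).
  dual value b^T y* = 20.
Strong duality: c^T x* = b^T y*. Confirmed.

20


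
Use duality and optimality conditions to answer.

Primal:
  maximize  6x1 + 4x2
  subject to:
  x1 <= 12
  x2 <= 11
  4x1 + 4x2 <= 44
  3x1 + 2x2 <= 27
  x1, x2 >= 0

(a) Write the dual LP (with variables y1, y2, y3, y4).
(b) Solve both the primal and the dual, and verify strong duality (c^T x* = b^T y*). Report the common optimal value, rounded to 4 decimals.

The standard primal-dual pair for 'max c^T x s.t. A x <= b, x >= 0' is:
  Dual:  min b^T y  s.t.  A^T y >= c,  y >= 0.

So the dual LP is:
  minimize  12y1 + 11y2 + 44y3 + 27y4
  subject to:
    y1 + 4y3 + 3y4 >= 6
    y2 + 4y3 + 2y4 >= 4
    y1, y2, y3, y4 >= 0

Solving the primal: x* = (9, 0).
  primal value c^T x* = 54.
Solving the dual: y* = (0, 0, 0, 2).
  dual value b^T y* = 54.
Strong duality: c^T x* = b^T y*. Confirmed.

54


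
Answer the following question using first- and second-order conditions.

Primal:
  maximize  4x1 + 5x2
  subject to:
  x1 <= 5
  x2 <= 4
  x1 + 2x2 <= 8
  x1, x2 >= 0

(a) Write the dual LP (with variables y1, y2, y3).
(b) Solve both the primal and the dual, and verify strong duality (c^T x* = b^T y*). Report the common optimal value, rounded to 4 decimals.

The standard primal-dual pair for 'max c^T x s.t. A x <= b, x >= 0' is:
  Dual:  min b^T y  s.t.  A^T y >= c,  y >= 0.

So the dual LP is:
  minimize  5y1 + 4y2 + 8y3
  subject to:
    y1 + y3 >= 4
    y2 + 2y3 >= 5
    y1, y2, y3 >= 0

Solving the primal: x* = (5, 1.5).
  primal value c^T x* = 27.5.
Solving the dual: y* = (1.5, 0, 2.5).
  dual value b^T y* = 27.5.
Strong duality: c^T x* = b^T y*. Confirmed.

27.5


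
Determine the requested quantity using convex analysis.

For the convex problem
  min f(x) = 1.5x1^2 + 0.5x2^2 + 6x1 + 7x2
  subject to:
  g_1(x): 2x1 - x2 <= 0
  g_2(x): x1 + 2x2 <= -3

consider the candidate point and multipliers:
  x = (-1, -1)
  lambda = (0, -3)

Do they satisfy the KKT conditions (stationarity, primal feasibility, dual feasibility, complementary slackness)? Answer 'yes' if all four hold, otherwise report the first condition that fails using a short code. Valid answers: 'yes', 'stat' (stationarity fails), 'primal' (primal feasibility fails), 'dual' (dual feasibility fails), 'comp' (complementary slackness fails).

Gradient of f: grad f(x) = Q x + c = (3, 6)
Constraint values g_i(x) = a_i^T x - b_i:
  g_1((-1, -1)) = -1
  g_2((-1, -1)) = 0
Stationarity residual: grad f(x) + sum_i lambda_i a_i = (0, 0)
  -> stationarity OK
Primal feasibility (all g_i <= 0): OK
Dual feasibility (all lambda_i >= 0): FAILS
Complementary slackness (lambda_i * g_i(x) = 0 for all i): OK

Verdict: the first failing condition is dual_feasibility -> dual.

dual


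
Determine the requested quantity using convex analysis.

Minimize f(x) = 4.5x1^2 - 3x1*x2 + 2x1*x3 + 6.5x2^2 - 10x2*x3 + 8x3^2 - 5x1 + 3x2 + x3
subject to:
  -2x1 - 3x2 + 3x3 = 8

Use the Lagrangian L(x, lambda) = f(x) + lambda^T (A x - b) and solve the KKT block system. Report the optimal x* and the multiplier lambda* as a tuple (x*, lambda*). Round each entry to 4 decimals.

Form the Lagrangian:
  L(x, lambda) = (1/2) x^T Q x + c^T x + lambda^T (A x - b)
Stationarity (grad_x L = 0): Q x + c + A^T lambda = 0.
Primal feasibility: A x = b.

This gives the KKT block system:
  [ Q   A^T ] [ x     ]   [-c ]
  [ A    0  ] [ lambda ] = [ b ]

Solving the linear system:
  x*      = (-1.2813, -1.7951, 0.0174)
  lambda* = (-5.5556)
  f(x*)   = 22.7413

x* = (-1.2813, -1.7951, 0.0174), lambda* = (-5.5556)


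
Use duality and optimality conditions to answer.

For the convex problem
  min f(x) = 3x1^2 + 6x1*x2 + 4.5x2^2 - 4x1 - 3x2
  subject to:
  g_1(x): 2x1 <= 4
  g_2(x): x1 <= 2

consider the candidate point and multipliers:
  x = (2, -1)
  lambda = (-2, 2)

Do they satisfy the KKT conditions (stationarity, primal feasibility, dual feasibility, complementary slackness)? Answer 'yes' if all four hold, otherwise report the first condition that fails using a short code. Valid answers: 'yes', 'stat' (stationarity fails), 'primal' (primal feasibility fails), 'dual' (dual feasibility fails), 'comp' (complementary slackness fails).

Gradient of f: grad f(x) = Q x + c = (2, 0)
Constraint values g_i(x) = a_i^T x - b_i:
  g_1((2, -1)) = 0
  g_2((2, -1)) = 0
Stationarity residual: grad f(x) + sum_i lambda_i a_i = (0, 0)
  -> stationarity OK
Primal feasibility (all g_i <= 0): OK
Dual feasibility (all lambda_i >= 0): FAILS
Complementary slackness (lambda_i * g_i(x) = 0 for all i): OK

Verdict: the first failing condition is dual_feasibility -> dual.

dual


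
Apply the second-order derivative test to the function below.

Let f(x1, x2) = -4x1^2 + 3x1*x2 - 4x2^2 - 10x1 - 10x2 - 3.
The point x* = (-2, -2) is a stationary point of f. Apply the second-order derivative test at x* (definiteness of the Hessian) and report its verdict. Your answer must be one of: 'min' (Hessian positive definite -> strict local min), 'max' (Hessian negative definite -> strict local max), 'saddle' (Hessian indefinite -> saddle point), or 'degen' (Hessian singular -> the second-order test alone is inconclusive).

Compute the Hessian H = grad^2 f:
  H = [[-8, 3], [3, -8]]
Verify stationarity: grad f(x*) = H x* + g = (0, 0).
Eigenvalues of H: -11, -5.
Both eigenvalues < 0, so H is negative definite -> x* is a strict local max.

max


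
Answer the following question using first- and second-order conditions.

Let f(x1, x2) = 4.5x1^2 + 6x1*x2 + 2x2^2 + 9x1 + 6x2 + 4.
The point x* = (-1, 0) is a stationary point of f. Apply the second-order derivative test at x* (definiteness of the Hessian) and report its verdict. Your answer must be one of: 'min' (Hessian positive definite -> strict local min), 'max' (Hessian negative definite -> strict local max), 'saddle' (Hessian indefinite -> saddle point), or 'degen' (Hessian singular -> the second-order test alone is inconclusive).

Compute the Hessian H = grad^2 f:
  H = [[9, 6], [6, 4]]
Verify stationarity: grad f(x*) = H x* + g = (0, 0).
Eigenvalues of H: 0, 13.
H has a zero eigenvalue (singular; positive semidefinite but not definite), so H is neither positive definite, negative definite, nor indefinite. The second-order test alone is inconclusive -> degen.
(Indeed, f is constant along the null direction of H through x*, so x* is not a strict local extremum.)

degen


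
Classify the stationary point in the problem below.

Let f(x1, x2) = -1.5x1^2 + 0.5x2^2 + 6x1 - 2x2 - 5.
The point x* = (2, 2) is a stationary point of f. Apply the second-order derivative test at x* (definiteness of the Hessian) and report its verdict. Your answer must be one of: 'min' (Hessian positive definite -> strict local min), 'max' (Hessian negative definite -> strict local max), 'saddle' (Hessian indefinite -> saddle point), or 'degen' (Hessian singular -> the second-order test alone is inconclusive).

Compute the Hessian H = grad^2 f:
  H = [[-3, 0], [0, 1]]
Verify stationarity: grad f(x*) = H x* + g = (0, 0).
Eigenvalues of H: -3, 1.
Eigenvalues have mixed signs, so H is indefinite -> x* is a saddle point.

saddle


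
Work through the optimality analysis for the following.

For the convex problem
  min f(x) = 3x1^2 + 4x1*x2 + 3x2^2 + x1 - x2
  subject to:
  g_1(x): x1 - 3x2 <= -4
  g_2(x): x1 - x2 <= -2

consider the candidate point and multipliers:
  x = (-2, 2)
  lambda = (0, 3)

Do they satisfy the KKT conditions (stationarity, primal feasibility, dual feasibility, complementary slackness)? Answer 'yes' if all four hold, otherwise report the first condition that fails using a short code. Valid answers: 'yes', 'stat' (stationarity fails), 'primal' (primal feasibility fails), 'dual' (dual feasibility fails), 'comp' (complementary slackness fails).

Gradient of f: grad f(x) = Q x + c = (-3, 3)
Constraint values g_i(x) = a_i^T x - b_i:
  g_1((-2, 2)) = -4
  g_2((-2, 2)) = -2
Stationarity residual: grad f(x) + sum_i lambda_i a_i = (0, 0)
  -> stationarity OK
Primal feasibility (all g_i <= 0): OK
Dual feasibility (all lambda_i >= 0): OK
Complementary slackness (lambda_i * g_i(x) = 0 for all i): FAILS

Verdict: the first failing condition is complementary_slackness -> comp.

comp


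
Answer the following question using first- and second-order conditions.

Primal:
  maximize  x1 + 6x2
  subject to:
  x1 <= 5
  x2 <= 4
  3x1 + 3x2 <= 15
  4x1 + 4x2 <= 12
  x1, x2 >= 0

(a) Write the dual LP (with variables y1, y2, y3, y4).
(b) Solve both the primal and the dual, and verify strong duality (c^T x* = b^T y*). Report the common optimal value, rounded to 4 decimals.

The standard primal-dual pair for 'max c^T x s.t. A x <= b, x >= 0' is:
  Dual:  min b^T y  s.t.  A^T y >= c,  y >= 0.

So the dual LP is:
  minimize  5y1 + 4y2 + 15y3 + 12y4
  subject to:
    y1 + 3y3 + 4y4 >= 1
    y2 + 3y3 + 4y4 >= 6
    y1, y2, y3, y4 >= 0

Solving the primal: x* = (0, 3).
  primal value c^T x* = 18.
Solving the dual: y* = (0, 0, 0, 1.5).
  dual value b^T y* = 18.
Strong duality: c^T x* = b^T y*. Confirmed.

18


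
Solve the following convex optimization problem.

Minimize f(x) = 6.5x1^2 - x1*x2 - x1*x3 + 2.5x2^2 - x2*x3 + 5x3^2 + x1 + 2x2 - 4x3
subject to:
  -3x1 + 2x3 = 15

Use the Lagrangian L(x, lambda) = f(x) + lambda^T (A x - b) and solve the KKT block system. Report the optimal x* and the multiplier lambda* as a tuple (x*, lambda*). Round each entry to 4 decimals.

Form the Lagrangian:
  L(x, lambda) = (1/2) x^T Q x + c^T x + lambda^T (A x - b)
Stationarity (grad_x L = 0): Q x + c + A^T lambda = 0.
Primal feasibility: A x = b.

This gives the KKT block system:
  [ Q   A^T ] [ x     ]   [-c ]
  [ A    0  ] [ lambda ] = [ b ]

Solving the linear system:
  x*      = (-3.112, -0.456, 2.832)
  lambda* = (-13.944)
  f(x*)   = 96.904

x* = (-3.112, -0.456, 2.832), lambda* = (-13.944)


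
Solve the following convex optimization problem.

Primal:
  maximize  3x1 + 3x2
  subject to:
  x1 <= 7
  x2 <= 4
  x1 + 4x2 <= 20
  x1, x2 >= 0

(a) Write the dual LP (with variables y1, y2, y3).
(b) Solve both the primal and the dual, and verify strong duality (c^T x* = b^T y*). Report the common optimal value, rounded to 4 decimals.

The standard primal-dual pair for 'max c^T x s.t. A x <= b, x >= 0' is:
  Dual:  min b^T y  s.t.  A^T y >= c,  y >= 0.

So the dual LP is:
  minimize  7y1 + 4y2 + 20y3
  subject to:
    y1 + y3 >= 3
    y2 + 4y3 >= 3
    y1, y2, y3 >= 0

Solving the primal: x* = (7, 3.25).
  primal value c^T x* = 30.75.
Solving the dual: y* = (2.25, 0, 0.75).
  dual value b^T y* = 30.75.
Strong duality: c^T x* = b^T y*. Confirmed.

30.75


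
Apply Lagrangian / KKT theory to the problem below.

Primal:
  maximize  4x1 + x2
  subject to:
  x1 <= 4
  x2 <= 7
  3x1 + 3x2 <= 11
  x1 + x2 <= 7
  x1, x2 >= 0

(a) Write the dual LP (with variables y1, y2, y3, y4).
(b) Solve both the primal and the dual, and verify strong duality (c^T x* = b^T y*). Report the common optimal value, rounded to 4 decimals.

The standard primal-dual pair for 'max c^T x s.t. A x <= b, x >= 0' is:
  Dual:  min b^T y  s.t.  A^T y >= c,  y >= 0.

So the dual LP is:
  minimize  4y1 + 7y2 + 11y3 + 7y4
  subject to:
    y1 + 3y3 + y4 >= 4
    y2 + 3y3 + y4 >= 1
    y1, y2, y3, y4 >= 0

Solving the primal: x* = (3.6667, 0).
  primal value c^T x* = 14.6667.
Solving the dual: y* = (0, 0, 1.3333, 0).
  dual value b^T y* = 14.6667.
Strong duality: c^T x* = b^T y*. Confirmed.

14.6667


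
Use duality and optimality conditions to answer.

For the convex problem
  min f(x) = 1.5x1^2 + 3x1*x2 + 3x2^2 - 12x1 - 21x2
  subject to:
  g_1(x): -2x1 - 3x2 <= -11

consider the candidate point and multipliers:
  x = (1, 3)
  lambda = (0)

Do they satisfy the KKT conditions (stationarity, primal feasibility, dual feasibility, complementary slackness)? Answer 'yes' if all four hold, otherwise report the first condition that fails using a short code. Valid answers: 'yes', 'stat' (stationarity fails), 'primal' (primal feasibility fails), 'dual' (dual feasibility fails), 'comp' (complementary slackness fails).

Gradient of f: grad f(x) = Q x + c = (0, 0)
Constraint values g_i(x) = a_i^T x - b_i:
  g_1((1, 3)) = 0
Stationarity residual: grad f(x) + sum_i lambda_i a_i = (0, 0)
  -> stationarity OK
Primal feasibility (all g_i <= 0): OK
Dual feasibility (all lambda_i >= 0): OK
Complementary slackness (lambda_i * g_i(x) = 0 for all i): OK

Verdict: yes, KKT holds.

yes


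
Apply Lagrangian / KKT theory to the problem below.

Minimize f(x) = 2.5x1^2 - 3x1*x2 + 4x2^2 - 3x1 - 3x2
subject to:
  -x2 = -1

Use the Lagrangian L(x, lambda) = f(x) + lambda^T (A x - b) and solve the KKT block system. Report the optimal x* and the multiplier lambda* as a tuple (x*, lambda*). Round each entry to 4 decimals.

Form the Lagrangian:
  L(x, lambda) = (1/2) x^T Q x + c^T x + lambda^T (A x - b)
Stationarity (grad_x L = 0): Q x + c + A^T lambda = 0.
Primal feasibility: A x = b.

This gives the KKT block system:
  [ Q   A^T ] [ x     ]   [-c ]
  [ A    0  ] [ lambda ] = [ b ]

Solving the linear system:
  x*      = (1.2, 1)
  lambda* = (1.4)
  f(x*)   = -2.6

x* = (1.2, 1), lambda* = (1.4)


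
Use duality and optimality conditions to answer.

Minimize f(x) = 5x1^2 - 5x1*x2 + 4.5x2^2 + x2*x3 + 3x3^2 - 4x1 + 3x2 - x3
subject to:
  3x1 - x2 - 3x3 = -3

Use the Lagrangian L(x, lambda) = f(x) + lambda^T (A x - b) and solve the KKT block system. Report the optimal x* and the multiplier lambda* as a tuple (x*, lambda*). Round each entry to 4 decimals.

Form the Lagrangian:
  L(x, lambda) = (1/2) x^T Q x + c^T x + lambda^T (A x - b)
Stationarity (grad_x L = 0): Q x + c + A^T lambda = 0.
Primal feasibility: A x = b.

This gives the KKT block system:
  [ Q   A^T ] [ x     ]   [-c ]
  [ A    0  ] [ lambda ] = [ b ]

Solving the linear system:
  x*      = (-0.213, -0.4012, 0.9208)
  lambda* = (1.3745)
  f(x*)   = 1.4254

x* = (-0.213, -0.4012, 0.9208), lambda* = (1.3745)


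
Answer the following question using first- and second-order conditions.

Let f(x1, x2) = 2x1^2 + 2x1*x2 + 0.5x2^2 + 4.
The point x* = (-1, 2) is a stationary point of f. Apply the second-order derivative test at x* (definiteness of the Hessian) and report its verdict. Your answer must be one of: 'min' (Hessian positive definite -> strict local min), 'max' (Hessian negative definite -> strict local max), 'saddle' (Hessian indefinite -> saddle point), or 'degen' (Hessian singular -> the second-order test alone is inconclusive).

Compute the Hessian H = grad^2 f:
  H = [[4, 2], [2, 1]]
Verify stationarity: grad f(x*) = H x* + g = (0, 0).
Eigenvalues of H: 0, 5.
H has a zero eigenvalue (singular; positive semidefinite but not definite), so H is neither positive definite, negative definite, nor indefinite. The second-order test alone is inconclusive -> degen.
(Indeed, f is constant along the null direction of H through x*, so x* is not a strict local extremum.)

degen


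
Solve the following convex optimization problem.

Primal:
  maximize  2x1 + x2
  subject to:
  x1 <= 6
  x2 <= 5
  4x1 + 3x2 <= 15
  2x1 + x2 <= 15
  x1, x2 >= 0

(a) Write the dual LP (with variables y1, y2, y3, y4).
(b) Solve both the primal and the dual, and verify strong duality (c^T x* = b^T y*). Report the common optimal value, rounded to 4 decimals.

The standard primal-dual pair for 'max c^T x s.t. A x <= b, x >= 0' is:
  Dual:  min b^T y  s.t.  A^T y >= c,  y >= 0.

So the dual LP is:
  minimize  6y1 + 5y2 + 15y3 + 15y4
  subject to:
    y1 + 4y3 + 2y4 >= 2
    y2 + 3y3 + y4 >= 1
    y1, y2, y3, y4 >= 0

Solving the primal: x* = (3.75, 0).
  primal value c^T x* = 7.5.
Solving the dual: y* = (0, 0, 0.5, 0).
  dual value b^T y* = 7.5.
Strong duality: c^T x* = b^T y*. Confirmed.

7.5


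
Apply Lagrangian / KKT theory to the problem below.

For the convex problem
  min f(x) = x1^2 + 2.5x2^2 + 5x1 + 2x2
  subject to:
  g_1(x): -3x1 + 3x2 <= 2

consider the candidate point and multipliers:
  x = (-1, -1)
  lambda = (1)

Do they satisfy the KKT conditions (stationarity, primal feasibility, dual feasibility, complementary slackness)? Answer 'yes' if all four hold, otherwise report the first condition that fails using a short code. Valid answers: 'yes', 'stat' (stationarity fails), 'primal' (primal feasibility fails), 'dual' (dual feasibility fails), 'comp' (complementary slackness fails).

Gradient of f: grad f(x) = Q x + c = (3, -3)
Constraint values g_i(x) = a_i^T x - b_i:
  g_1((-1, -1)) = -2
Stationarity residual: grad f(x) + sum_i lambda_i a_i = (0, 0)
  -> stationarity OK
Primal feasibility (all g_i <= 0): OK
Dual feasibility (all lambda_i >= 0): OK
Complementary slackness (lambda_i * g_i(x) = 0 for all i): FAILS

Verdict: the first failing condition is complementary_slackness -> comp.

comp


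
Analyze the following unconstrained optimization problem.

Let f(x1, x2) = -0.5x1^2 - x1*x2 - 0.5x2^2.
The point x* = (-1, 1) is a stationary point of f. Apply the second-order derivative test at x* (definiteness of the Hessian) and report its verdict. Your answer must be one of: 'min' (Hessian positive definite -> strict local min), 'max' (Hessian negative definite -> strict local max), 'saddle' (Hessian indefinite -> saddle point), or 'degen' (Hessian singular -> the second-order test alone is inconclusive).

Compute the Hessian H = grad^2 f:
  H = [[-1, -1], [-1, -1]]
Verify stationarity: grad f(x*) = H x* + g = (0, 0).
Eigenvalues of H: -2, 0.
H has a zero eigenvalue (singular; negative semidefinite but not definite), so H is neither positive definite, negative definite, nor indefinite. The second-order test alone is inconclusive -> degen.
(Indeed, f is constant along the null direction of H through x*, so x* is not a strict local extremum.)

degen


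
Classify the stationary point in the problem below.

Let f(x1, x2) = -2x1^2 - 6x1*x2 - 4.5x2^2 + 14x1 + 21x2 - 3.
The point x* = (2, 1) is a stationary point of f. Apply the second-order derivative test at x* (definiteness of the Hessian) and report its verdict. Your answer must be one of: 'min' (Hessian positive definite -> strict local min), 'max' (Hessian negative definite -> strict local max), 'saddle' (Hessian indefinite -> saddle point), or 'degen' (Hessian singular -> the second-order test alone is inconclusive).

Compute the Hessian H = grad^2 f:
  H = [[-4, -6], [-6, -9]]
Verify stationarity: grad f(x*) = H x* + g = (0, 0).
Eigenvalues of H: -13, 0.
H has a zero eigenvalue (singular; negative semidefinite but not definite), so H is neither positive definite, negative definite, nor indefinite. The second-order test alone is inconclusive -> degen.
(Indeed, f is constant along the null direction of H through x*, so x* is not a strict local extremum.)

degen
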